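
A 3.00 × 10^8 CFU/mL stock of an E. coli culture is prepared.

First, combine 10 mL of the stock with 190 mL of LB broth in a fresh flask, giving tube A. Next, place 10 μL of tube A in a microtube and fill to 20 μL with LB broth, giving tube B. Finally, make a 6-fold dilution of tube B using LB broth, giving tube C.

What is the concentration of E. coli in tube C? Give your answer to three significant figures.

1.25 × 10^6 CFU/mL

Step 1: 10 mL + 190 mL = 200 mL total → factor 200/10 = 20
Step 2: 10 μL brought to 20 μL → factor 20/10 = 2
Step 3: 6-fold → factor 6
Overall dilution factor = 20 × 2 × 6 = 240
Final = 3.00 × 10^8 CFU/mL / 240 = 1.25 × 10^6 CFU/mL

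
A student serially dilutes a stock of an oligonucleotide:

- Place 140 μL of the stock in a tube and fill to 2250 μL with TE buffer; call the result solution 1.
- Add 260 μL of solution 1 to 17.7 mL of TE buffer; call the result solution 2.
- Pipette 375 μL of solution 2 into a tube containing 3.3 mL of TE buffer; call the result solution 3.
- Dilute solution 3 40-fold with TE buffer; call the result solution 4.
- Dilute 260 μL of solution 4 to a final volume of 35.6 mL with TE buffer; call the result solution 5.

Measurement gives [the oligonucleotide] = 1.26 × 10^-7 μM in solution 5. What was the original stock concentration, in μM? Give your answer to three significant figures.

Step 1: 140 μL brought to 2250 μL → factor 2250/140 = 16.071
Step 2: 260 μL + 17.7 mL = 17960 μL total → factor 17960/260 = 69.077
Step 3: 375 μL + 3.3 mL = 3675 μL total → factor 3675/375 = 9.8
Step 4: 40-fold → factor 40
Step 5: 260 μL brought to 35.6 mL → factor 35600/260 = 136.92
Overall dilution factor = 16.071 × 69.077 × 9.8 × 40 × 136.92 = 5.9587 × 10^7
Stock = 1.26 × 10^-7 μM × 5.9587 × 10^7 = 7.51 μM

7.51 μM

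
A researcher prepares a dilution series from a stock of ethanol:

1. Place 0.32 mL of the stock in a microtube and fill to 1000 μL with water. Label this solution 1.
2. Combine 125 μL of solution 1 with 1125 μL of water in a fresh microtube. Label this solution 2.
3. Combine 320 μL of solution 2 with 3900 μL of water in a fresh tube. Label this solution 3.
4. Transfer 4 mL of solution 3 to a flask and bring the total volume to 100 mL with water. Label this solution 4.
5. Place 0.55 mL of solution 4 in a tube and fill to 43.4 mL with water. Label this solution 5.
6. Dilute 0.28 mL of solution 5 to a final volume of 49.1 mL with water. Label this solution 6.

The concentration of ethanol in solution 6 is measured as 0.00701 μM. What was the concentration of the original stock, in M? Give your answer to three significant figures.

Step 1: 0.32 mL brought to 1000 μL → factor 1/0.32 = 3.125
Step 2: 125 μL + 1125 μL = 1250 μL total → factor 1250/125 = 10
Step 3: 320 μL + 3900 μL = 4220 μL total → factor 4220/320 = 13.188
Step 4: 4 mL brought to 100 mL → factor 100/4 = 25
Step 5: 0.55 mL brought to 43.4 mL → factor 43.4/0.55 = 78.909
Step 6: 0.28 mL brought to 49.1 mL → factor 49.1/0.28 = 175.36
Overall dilution factor = 3.125 × 10 × 13.188 × 25 × 78.909 × 175.36 = 1.4256 × 10^8
Stock = 0.00701 μM × 1.4256 × 10^8 = 9.994 × 10^5 μM = 0.999 M

0.999 M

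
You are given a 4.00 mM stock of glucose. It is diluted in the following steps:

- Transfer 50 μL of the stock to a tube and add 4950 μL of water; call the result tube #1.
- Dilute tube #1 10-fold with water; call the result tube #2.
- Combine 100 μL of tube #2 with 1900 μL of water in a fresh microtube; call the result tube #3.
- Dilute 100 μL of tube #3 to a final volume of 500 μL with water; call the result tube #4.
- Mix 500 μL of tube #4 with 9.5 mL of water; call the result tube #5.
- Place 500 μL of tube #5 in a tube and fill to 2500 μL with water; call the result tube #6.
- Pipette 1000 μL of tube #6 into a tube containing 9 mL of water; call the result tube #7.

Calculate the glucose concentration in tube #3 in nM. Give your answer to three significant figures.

200 nM

Step 1: 50 μL + 4950 μL = 5000 μL total → factor 5000/50 = 100
Step 2: 10-fold → factor 10
Step 3: 100 μL + 1900 μL = 2000 μL total → factor 2000/100 = 20
Dilution factor through tube #3 = 100 × 10 × 20 = 20000
[tube #3] = 4.00 mM / 20000 = 0.0002000 mM = 200 nM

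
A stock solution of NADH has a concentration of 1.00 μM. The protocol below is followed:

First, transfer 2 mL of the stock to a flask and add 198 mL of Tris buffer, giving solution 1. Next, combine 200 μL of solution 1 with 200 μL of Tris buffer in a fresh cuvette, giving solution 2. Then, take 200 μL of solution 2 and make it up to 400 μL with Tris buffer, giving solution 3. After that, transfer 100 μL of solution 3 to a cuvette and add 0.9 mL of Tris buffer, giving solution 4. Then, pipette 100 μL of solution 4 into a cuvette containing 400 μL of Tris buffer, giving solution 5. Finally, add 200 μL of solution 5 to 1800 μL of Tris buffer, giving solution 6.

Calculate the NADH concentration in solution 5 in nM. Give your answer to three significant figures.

Step 1: 2 mL + 198 mL = 200 mL total → factor 200/2 = 100
Step 2: 200 μL + 200 μL = 400 μL total → factor 400/200 = 2
Step 3: 200 μL brought to 400 μL → factor 400/200 = 2
Step 4: 100 μL + 0.9 mL = 1000 μL total → factor 1000/100 = 10
Step 5: 100 μL + 400 μL = 500 μL total → factor 500/100 = 5
Dilution factor through solution 5 = 100 × 2 × 2 × 10 × 5 = 20000
[solution 5] = 1.00 μM / 20000 = 5.000 × 10^-5 μM = 0.0500 nM

0.0500 nM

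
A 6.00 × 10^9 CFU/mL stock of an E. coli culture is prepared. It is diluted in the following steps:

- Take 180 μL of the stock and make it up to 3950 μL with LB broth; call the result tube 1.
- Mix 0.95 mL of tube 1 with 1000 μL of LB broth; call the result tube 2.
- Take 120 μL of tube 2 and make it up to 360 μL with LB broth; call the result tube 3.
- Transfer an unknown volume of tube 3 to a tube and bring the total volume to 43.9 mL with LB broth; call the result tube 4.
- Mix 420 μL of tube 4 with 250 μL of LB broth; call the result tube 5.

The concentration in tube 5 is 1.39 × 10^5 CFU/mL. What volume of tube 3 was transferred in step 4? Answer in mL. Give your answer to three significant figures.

Step 1: 180 μL brought to 3950 μL → factor 3950/180 = 21.944
Step 2: 0.95 mL + 1000 μL = 1.95 mL total → factor 1.95/0.95 = 2.0526
Step 3: 120 μL brought to 360 μL → factor 360/120 = 3
Step 4: v brought to 43.9 mL → factor = 43.9 mL/v
Step 5: 420 μL + 250 μL = 670 μL total → factor 670/420 = 1.5952
Product of known-step factors = 215.57
Overall factor = 6.00 × 10^9 CFU/mL / (1.39 × 10^5 CFU/mL) = 43165
Step-4 factor = 43165 / 215.57 = 200.24
v = 43.9 mL / 200.24 = 0.219 mL

0.219 mL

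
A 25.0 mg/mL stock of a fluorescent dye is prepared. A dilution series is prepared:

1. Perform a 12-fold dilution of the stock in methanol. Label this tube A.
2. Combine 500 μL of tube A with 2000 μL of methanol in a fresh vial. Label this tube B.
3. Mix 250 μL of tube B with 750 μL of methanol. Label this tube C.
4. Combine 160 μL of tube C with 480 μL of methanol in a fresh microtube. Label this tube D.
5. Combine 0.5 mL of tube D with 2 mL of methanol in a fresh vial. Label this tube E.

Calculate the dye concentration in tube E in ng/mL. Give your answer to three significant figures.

5.21 × 10^3 ng/mL

Step 1: 12-fold → factor 12
Step 2: 500 μL + 2000 μL = 2500 μL total → factor 2500/500 = 5
Step 3: 250 μL + 750 μL = 1000 μL total → factor 1000/250 = 4
Step 4: 160 μL + 480 μL = 640 μL total → factor 640/160 = 4
Step 5: 0.5 mL + 2 mL = 2.5 mL total → factor 2.5/0.5 = 5
Dilution factor through tube E = 12 × 5 × 4 × 4 × 5 = 4800
[tube E] = 25.0 mg/mL / 4800 = 0.005208 mg/mL = 5.21 × 10^3 ng/mL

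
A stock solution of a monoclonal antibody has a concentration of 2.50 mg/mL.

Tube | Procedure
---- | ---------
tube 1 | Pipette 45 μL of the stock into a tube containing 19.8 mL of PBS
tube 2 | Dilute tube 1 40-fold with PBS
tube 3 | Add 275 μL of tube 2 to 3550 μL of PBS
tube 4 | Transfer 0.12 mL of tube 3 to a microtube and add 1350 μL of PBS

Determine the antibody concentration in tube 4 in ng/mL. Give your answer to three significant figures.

Step 1: 45 μL + 19.8 mL = 19845 μL total → factor 19845/45 = 441
Step 2: 40-fold → factor 40
Step 3: 275 μL + 3550 μL = 3825 μL total → factor 3825/275 = 13.909
Step 4: 0.12 mL + 1350 μL = 1.47 mL total → factor 1.47/0.12 = 12.25
Overall dilution factor = 441 × 40 × 13.909 × 12.25 = 3.0056 × 10^6
Final = 2.50 mg/mL / 3.0056 × 10^6 = 8.318 × 10^-7 mg/mL = 0.832 ng/mL

0.832 ng/mL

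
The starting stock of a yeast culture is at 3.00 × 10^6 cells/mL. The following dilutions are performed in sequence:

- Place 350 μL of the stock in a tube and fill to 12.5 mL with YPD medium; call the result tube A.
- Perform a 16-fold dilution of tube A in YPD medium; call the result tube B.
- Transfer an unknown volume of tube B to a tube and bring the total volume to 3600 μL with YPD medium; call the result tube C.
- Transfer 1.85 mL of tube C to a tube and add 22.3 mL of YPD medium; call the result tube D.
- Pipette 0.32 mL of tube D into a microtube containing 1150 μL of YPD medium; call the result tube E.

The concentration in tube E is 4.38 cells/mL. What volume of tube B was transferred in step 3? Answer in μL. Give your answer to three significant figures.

Step 1: 350 μL brought to 12.5 mL → factor 12500/350 = 35.714
Step 2: 16-fold → factor 16
Step 3: v brought to 3600 μL → factor = 3600 μL/v
Step 4: 1.85 mL + 22.3 mL = 24.15 mL total → factor 24.15/1.85 = 13.054
Step 5: 0.32 mL + 1150 μL = 1.47 mL total → factor 1.47/0.32 = 4.5938
Product of known-step factors = 34267
Overall factor = 3.00 × 10^6 cells/mL / (4.38 cells/mL) = 6.8493 × 10^5
Step-3 factor = 6.8493 × 10^5 / 34267 = 19.988
v = 3600 μL / 19.988 = 180 μL

180 μL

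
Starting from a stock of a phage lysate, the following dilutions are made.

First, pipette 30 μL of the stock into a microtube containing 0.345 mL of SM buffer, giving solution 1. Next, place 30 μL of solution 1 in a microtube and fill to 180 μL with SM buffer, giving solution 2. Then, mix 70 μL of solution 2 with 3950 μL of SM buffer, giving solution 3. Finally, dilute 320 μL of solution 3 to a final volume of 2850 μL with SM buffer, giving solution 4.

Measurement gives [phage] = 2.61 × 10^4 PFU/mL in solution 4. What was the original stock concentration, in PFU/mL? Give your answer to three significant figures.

Step 1: 30 μL + 0.345 mL = 375 μL total → factor 375/30 = 12.5
Step 2: 30 μL brought to 180 μL → factor 180/30 = 6
Step 3: 70 μL + 3950 μL = 4020 μL total → factor 4020/70 = 57.429
Step 4: 320 μL brought to 2850 μL → factor 2850/320 = 8.9062
Overall dilution factor = 12.5 × 6 × 57.429 × 8.9062 = 38360
Stock = 2.61 × 10^4 PFU/mL × 38360 = 1.00 × 10^9 PFU/mL

1.00 × 10^9 PFU/mL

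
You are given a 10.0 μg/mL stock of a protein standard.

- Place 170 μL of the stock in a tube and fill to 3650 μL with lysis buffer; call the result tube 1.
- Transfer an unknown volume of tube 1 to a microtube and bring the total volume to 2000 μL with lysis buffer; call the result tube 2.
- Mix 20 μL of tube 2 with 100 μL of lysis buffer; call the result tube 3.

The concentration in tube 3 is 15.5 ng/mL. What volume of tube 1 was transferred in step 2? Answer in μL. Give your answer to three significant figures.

Step 1: 170 μL brought to 3650 μL → factor 3650/170 = 21.471
Step 2: v brought to 2000 μL → factor = 2000 μL/v
Step 3: 20 μL + 100 μL = 120 μL total → factor 120/20 = 6
Product of known-step factors = 128.82
Overall factor = 10.0 μg/mL / (15.5 ng/mL) = 645.16
Step-2 factor = 645.16 / 128.82 = 5.0081
v = 2000 μL / 5.0081 = 399 μL

399 μL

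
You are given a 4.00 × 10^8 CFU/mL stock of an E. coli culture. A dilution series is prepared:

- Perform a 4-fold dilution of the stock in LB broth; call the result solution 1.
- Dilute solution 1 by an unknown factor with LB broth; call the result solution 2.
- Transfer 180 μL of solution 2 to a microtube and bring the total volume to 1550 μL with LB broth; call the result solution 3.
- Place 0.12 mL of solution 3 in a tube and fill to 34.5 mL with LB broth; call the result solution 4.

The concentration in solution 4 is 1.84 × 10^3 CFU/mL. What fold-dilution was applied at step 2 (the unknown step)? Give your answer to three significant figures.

22.0-fold

Step 1: 4-fold → factor 4
Step 2: unknown factor x
Step 3: 180 μL brought to 1550 μL → factor 1550/180 = 8.6111
Step 4: 0.12 mL brought to 34.5 mL → factor 34.5/0.12 = 287.5
Product of known-step factors = 9902.8
Overall factor = 4.00 × 10^8 CFU/mL / (1.84 × 10^3 CFU/mL) = 2.1739 × 10^5
x = 2.1739 × 10^5 / 9902.8 = 22.0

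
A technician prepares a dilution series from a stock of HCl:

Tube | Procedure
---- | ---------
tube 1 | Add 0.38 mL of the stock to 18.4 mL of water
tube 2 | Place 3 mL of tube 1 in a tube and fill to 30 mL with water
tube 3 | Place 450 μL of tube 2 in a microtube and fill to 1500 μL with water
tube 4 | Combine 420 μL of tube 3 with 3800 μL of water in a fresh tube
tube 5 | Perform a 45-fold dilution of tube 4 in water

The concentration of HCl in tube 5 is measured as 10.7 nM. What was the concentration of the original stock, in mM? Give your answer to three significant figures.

7.97 mM

Step 1: 0.38 mL + 18.4 mL = 18.78 mL total → factor 18.78/0.38 = 49.421
Step 2: 3 mL brought to 30 mL → factor 30/3 = 10
Step 3: 450 μL brought to 1500 μL → factor 1500/450 = 3.3333
Step 4: 420 μL + 3800 μL = 4220 μL total → factor 4220/420 = 10.048
Step 5: 45-fold → factor 45
Overall dilution factor = 49.421 × 10 × 3.3333 × 10.048 × 45 = 7.4485 × 10^5
Stock = 10.7 nM × 7.4485 × 10^5 = 7.970 × 10^6 nM = 7.97 mM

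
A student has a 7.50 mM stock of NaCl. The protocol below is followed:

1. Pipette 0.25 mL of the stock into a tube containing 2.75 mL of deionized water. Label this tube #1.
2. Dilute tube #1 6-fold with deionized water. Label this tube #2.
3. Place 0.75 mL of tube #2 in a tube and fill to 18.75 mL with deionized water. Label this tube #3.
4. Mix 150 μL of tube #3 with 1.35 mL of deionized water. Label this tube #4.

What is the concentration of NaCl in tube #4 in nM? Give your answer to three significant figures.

Step 1: 0.25 mL + 2.75 mL = 3 mL total → factor 3/0.25 = 12
Step 2: 6-fold → factor 6
Step 3: 0.75 mL brought to 18.75 mL → factor 18.75/0.75 = 25
Step 4: 150 μL + 1.35 mL = 1500 μL total → factor 1500/150 = 10
Overall dilution factor = 12 × 6 × 25 × 10 = 18000
Final = 7.50 mM / 18000 = 0.0004167 mM = 417 nM

417 nM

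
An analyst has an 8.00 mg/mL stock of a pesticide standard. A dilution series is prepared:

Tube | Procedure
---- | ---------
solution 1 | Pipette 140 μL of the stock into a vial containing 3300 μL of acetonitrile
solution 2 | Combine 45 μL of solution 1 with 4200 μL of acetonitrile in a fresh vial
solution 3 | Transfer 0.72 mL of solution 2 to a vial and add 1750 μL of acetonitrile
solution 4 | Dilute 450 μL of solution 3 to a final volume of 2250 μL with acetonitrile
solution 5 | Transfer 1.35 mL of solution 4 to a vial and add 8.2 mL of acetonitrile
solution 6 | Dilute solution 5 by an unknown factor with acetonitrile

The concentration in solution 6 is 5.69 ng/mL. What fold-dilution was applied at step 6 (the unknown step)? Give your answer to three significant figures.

5.00-fold

Step 1: 140 μL + 3300 μL = 3440 μL total → factor 3440/140 = 24.571
Step 2: 45 μL + 4200 μL = 4245 μL total → factor 4245/45 = 94.333
Step 3: 0.72 mL + 1750 μL = 2.47 mL total → factor 2.47/0.72 = 3.4306
Step 4: 450 μL brought to 2250 μL → factor 2250/450 = 5
Step 5: 1.35 mL + 8.2 mL = 9.55 mL total → factor 9.55/1.35 = 7.0741
Step 6: unknown factor x
Product of known-step factors = 2.8125 × 10^5
Overall factor = 8.00 mg/mL / (5.69 ng/mL) = 1.406 × 10^6
x = 1.406 × 10^6 / 2.8125 × 10^5 = 5.00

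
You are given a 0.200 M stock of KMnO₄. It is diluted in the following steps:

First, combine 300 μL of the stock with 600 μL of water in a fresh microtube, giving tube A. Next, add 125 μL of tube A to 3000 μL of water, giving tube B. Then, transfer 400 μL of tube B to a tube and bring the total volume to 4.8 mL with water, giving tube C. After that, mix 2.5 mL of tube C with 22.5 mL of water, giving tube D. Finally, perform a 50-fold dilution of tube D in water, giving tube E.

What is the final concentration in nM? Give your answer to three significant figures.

444 nM

Step 1: 300 μL + 600 μL = 900 μL total → factor 900/300 = 3
Step 2: 125 μL + 3000 μL = 3125 μL total → factor 3125/125 = 25
Step 3: 400 μL brought to 4.8 mL → factor 4800/400 = 12
Step 4: 2.5 mL + 22.5 mL = 25 mL total → factor 25/2.5 = 10
Step 5: 50-fold → factor 50
Overall dilution factor = 3 × 25 × 12 × 10 × 50 = 4.5 × 10^5
Final = 0.200 M / 4.5 × 10^5 = 4.444 × 10^-7 M = 444 nM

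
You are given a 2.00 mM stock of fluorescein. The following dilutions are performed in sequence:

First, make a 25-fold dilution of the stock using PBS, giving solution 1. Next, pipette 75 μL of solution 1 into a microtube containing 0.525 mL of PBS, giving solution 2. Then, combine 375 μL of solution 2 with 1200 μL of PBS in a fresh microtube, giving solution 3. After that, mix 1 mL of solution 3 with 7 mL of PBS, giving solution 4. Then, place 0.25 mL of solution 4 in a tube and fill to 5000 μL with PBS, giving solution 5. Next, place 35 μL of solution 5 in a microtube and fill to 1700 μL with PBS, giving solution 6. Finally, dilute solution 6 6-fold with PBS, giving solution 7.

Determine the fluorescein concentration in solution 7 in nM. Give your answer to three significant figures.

0.0511 nM

Step 1: 25-fold → factor 25
Step 2: 75 μL + 0.525 mL = 600 μL total → factor 600/75 = 8
Step 3: 375 μL + 1200 μL = 1575 μL total → factor 1575/375 = 4.2
Step 4: 1 mL + 7 mL = 8 mL total → factor 8/1 = 8
Step 5: 0.25 mL brought to 5000 μL → factor 5/0.25 = 20
Step 6: 35 μL brought to 1700 μL → factor 1700/35 = 48.571
Step 7: 6-fold → factor 6
Overall dilution factor = 25 × 8 × 4.2 × 8 × 20 × 48.571 × 6 = 3.9168 × 10^7
Final = 2.00 mM / 3.9168 × 10^7 = 5.106 × 10^-8 mM = 0.0511 nM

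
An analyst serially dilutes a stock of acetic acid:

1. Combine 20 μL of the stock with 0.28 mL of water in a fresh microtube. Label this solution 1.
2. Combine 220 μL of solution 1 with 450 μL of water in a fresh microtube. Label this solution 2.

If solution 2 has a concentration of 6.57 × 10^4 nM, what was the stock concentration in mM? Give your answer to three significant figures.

3.00 mM

Step 1: 20 μL + 0.28 mL = 300 μL total → factor 300/20 = 15
Step 2: 220 μL + 450 μL = 670 μL total → factor 670/220 = 3.0455
Overall dilution factor = 15 × 3.0455 = 45.682
Stock = 6.57 × 10^4 nM × 45.682 = 3.001 × 10^6 nM = 3.00 mM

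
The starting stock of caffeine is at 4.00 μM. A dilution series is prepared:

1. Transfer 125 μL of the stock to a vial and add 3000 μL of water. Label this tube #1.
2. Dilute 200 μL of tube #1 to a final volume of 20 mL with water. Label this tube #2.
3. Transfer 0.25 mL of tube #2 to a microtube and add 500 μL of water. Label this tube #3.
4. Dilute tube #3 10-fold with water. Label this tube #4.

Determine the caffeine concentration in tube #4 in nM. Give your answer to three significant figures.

0.0533 nM

Step 1: 125 μL + 3000 μL = 3125 μL total → factor 3125/125 = 25
Step 2: 200 μL brought to 20 mL → factor 20000/200 = 100
Step 3: 0.25 mL + 500 μL = 0.75 mL total → factor 0.75/0.25 = 3
Step 4: 10-fold → factor 10
Overall dilution factor = 25 × 100 × 3 × 10 = 75000
Final = 4.00 μM / 75000 = 5.333 × 10^-5 μM = 0.0533 nM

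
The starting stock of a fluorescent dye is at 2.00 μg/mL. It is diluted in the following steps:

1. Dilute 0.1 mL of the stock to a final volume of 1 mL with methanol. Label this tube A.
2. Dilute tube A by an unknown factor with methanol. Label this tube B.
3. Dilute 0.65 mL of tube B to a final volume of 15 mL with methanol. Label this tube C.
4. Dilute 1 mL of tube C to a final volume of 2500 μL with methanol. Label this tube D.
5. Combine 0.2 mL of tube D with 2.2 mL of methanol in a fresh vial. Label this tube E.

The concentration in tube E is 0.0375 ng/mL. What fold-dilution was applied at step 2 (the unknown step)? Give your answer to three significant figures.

Step 1: 0.1 mL brought to 1 mL → factor 1/0.1 = 10
Step 2: unknown factor x
Step 3: 0.65 mL brought to 15 mL → factor 15/0.65 = 23.077
Step 4: 1 mL brought to 2500 μL → factor 2.5/1 = 2.5
Step 5: 0.2 mL + 2.2 mL = 2.4 mL total → factor 2.4/0.2 = 12
Product of known-step factors = 6923.1
Overall factor = 2.00 μg/mL / (0.0375 ng/mL) = 53333
x = 53333 / 6923.1 = 7.70

7.70-fold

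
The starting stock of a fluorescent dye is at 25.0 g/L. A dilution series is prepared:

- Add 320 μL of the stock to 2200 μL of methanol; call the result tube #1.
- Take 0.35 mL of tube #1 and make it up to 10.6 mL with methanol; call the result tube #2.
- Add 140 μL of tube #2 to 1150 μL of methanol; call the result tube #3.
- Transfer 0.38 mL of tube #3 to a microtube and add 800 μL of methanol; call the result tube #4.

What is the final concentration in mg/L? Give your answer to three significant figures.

3.66 mg/L

Step 1: 320 μL + 2200 μL = 2520 μL total → factor 2520/320 = 7.875
Step 2: 0.35 mL brought to 10.6 mL → factor 10.6/0.35 = 30.286
Step 3: 140 μL + 1150 μL = 1290 μL total → factor 1290/140 = 9.2143
Step 4: 0.38 mL + 800 μL = 1.18 mL total → factor 1.18/0.38 = 3.1053
Overall dilution factor = 7.875 × 30.286 × 9.2143 × 3.1053 = 6824.1
Final = 25.0 g/L / 6824.1 = 0.003663 g/L = 3.66 mg/L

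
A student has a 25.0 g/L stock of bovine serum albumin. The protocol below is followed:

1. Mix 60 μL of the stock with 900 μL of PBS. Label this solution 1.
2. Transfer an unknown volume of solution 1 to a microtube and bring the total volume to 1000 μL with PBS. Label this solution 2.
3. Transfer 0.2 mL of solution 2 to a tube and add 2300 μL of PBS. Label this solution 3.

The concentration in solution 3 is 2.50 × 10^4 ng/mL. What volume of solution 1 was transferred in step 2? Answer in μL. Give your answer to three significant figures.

Step 1: 60 μL + 900 μL = 960 μL total → factor 960/60 = 16
Step 2: v brought to 1000 μL → factor = 1000 μL/v
Step 3: 0.2 mL + 2300 μL = 2.5 mL total → factor 2.5/0.2 = 12.5
Product of known-step factors = 200
Overall factor = 25.0 g/L / (2.50 × 10^4 ng/mL) = 1000
Step-2 factor = 1000 / 200 = 5
v = 1000 μL / 5 = 200 μL

200 μL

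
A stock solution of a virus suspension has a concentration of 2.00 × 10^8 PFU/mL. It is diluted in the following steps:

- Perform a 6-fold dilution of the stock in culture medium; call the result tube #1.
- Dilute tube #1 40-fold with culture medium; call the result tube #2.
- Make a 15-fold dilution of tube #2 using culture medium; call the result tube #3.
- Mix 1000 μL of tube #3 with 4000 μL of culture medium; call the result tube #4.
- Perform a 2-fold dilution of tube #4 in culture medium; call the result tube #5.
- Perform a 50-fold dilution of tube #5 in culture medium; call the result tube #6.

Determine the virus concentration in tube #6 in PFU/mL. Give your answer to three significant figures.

111 PFU/mL

Step 1: 6-fold → factor 6
Step 2: 40-fold → factor 40
Step 3: 15-fold → factor 15
Step 4: 1000 μL + 4000 μL = 5000 μL total → factor 5000/1000 = 5
Step 5: 2-fold → factor 2
Step 6: 50-fold → factor 50
Overall dilution factor = 6 × 40 × 15 × 5 × 2 × 50 = 1.8 × 10^6
Final = 2.00 × 10^8 PFU/mL / 1.8 × 10^6 = 111 PFU/mL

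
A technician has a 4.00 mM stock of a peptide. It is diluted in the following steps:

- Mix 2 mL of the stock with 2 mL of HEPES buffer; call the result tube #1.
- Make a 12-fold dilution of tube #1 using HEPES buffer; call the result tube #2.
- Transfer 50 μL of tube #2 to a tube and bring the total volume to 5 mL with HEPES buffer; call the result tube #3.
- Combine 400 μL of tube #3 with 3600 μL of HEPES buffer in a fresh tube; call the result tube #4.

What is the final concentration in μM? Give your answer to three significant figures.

Step 1: 2 mL + 2 mL = 4 mL total → factor 4/2 = 2
Step 2: 12-fold → factor 12
Step 3: 50 μL brought to 5 mL → factor 5000/50 = 100
Step 4: 400 μL + 3600 μL = 4000 μL total → factor 4000/400 = 10
Overall dilution factor = 2 × 12 × 100 × 10 = 24000
Final = 4.00 mM / 24000 = 0.0001667 mM = 0.167 μM

0.167 μM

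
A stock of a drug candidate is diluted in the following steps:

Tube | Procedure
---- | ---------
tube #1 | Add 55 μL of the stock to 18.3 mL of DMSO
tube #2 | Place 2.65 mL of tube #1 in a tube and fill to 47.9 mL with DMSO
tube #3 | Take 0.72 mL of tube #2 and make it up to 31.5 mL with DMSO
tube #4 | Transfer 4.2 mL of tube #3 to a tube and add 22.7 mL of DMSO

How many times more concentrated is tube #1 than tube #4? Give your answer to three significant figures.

Step 1: 55 μL + 18.3 mL = 18355 μL total → factor 18355/55 = 333.73
Step 2: 2.65 mL brought to 47.9 mL → factor 47.9/2.65 = 18.075
Step 3: 0.72 mL brought to 31.5 mL → factor 31.5/0.72 = 43.75
Step 4: 4.2 mL + 22.7 mL = 26.9 mL total → factor 26.9/4.2 = 6.4048
Dilution factor to tube #1 = 333.73; to tube #4 = 1.6903 × 10^6
[tube #1]/[tube #4] = (factor to tube #4)/(factor to tube #1) = 1.6903 × 10^6/333.73 = 5.06 × 10^3

5.06 × 10^3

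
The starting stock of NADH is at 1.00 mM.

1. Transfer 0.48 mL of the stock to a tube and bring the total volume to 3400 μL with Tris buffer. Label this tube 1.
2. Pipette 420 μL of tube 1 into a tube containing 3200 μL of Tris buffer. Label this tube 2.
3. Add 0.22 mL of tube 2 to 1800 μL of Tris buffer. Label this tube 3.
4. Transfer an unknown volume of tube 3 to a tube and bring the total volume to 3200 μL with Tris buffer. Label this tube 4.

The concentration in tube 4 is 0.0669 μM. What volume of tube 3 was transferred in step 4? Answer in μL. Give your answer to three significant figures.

Step 1: 0.48 mL brought to 3400 μL → factor 3.4/0.48 = 7.0833
Step 2: 420 μL + 3200 μL = 3620 μL total → factor 3620/420 = 8.619
Step 3: 0.22 mL + 1800 μL = 2.02 mL total → factor 2.02/0.22 = 9.1818
Step 4: v brought to 3200 μL → factor = 3200 μL/v
Product of known-step factors = 560.56
Overall factor = 1.00 mM / (0.0669 μM) = 14948
Step-4 factor = 14948 / 560.56 = 26.665
v = 3200 μL / 26.665 = 120 μL

120 μL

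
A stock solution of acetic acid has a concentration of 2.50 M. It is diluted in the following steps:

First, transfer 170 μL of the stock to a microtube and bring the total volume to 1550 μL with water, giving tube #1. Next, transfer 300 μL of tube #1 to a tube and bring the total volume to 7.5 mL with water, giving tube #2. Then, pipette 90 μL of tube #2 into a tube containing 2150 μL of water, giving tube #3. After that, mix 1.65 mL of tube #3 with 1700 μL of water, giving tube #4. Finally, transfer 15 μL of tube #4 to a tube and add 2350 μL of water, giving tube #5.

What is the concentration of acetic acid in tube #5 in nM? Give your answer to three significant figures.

Step 1: 170 μL brought to 1550 μL → factor 1550/170 = 9.1176
Step 2: 300 μL brought to 7.5 mL → factor 7500/300 = 25
Step 3: 90 μL + 2150 μL = 2240 μL total → factor 2240/90 = 24.889
Step 4: 1.65 mL + 1700 μL = 3.35 mL total → factor 3.35/1.65 = 2.0303
Step 5: 15 μL + 2350 μL = 2365 μL total → factor 2365/15 = 157.67
Dilution factor through tube #5 = 9.1176 × 25 × 24.889 × 2.0303 × 157.67 = 1.8161 × 10^6
[tube #5] = 2.50 M / 1.8161 × 10^6 = 1.377 × 10^-6 M = 1.38 × 10^3 nM

1.38 × 10^3 nM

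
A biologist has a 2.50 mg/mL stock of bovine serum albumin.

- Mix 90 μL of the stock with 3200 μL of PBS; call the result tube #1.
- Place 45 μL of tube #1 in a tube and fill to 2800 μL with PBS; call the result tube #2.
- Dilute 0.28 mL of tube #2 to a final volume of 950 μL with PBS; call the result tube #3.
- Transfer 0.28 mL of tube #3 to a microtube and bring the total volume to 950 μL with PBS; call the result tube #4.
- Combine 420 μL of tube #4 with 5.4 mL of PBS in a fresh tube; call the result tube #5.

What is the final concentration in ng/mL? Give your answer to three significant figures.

6.89 ng/mL

Step 1: 90 μL + 3200 μL = 3290 μL total → factor 3290/90 = 36.556
Step 2: 45 μL brought to 2800 μL → factor 2800/45 = 62.222
Step 3: 0.28 mL brought to 950 μL → factor 0.95/0.28 = 3.3929
Step 4: 0.28 mL brought to 950 μL → factor 0.95/0.28 = 3.3929
Step 5: 420 μL + 5.4 mL = 5820 μL total → factor 5820/420 = 13.857
Overall dilution factor = 36.556 × 62.222 × 3.3929 × 3.3929 × 13.857 = 3.6283 × 10^5
Final = 2.50 mg/mL / 3.6283 × 10^5 = 6.890 × 10^-6 mg/mL = 6.89 ng/mL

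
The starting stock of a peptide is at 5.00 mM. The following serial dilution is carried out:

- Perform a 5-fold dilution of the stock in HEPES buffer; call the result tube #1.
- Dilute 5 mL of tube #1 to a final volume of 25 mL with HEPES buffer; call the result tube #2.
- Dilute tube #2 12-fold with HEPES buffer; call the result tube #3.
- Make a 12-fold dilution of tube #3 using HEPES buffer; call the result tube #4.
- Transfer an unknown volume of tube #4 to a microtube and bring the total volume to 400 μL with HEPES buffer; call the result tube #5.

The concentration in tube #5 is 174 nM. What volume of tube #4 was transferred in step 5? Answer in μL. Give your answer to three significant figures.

Step 1: 5-fold → factor 5
Step 2: 5 mL brought to 25 mL → factor 25/5 = 5
Step 3: 12-fold → factor 12
Step 4: 12-fold → factor 12
Step 5: v brought to 400 μL → factor = 400 μL/v
Product of known-step factors = 3600
Overall factor = 5.00 mM / (174 nM) = 28736
Step-5 factor = 28736 / 3600 = 7.9821
v = 400 μL / 7.9821 = 50.1 μL

50.1 μL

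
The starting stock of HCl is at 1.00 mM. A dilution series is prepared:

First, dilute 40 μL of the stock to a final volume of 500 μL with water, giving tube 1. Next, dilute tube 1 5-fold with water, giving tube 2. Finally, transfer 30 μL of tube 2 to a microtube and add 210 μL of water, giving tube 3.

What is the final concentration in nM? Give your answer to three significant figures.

2.00 × 10^3 nM

Step 1: 40 μL brought to 500 μL → factor 500/40 = 12.5
Step 2: 5-fold → factor 5
Step 3: 30 μL + 210 μL = 240 μL total → factor 240/30 = 8
Overall dilution factor = 12.5 × 5 × 8 = 500
Final = 1.00 mM / 500 = 0.002000 mM = 2.00 × 10^3 nM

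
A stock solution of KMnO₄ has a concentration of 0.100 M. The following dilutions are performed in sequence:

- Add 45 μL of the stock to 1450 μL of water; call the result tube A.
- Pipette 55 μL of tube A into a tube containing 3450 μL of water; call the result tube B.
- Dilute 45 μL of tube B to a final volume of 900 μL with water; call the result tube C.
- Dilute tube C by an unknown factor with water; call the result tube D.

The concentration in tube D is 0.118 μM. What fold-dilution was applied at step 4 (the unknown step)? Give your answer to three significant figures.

20.0-fold

Step 1: 45 μL + 1450 μL = 1495 μL total → factor 1495/45 = 33.222
Step 2: 55 μL + 3450 μL = 3505 μL total → factor 3505/55 = 63.727
Step 3: 45 μL brought to 900 μL → factor 900/45 = 20
Step 4: unknown factor x
Product of known-step factors = 42343
Overall factor = 0.100 M / (0.118 μM) = 8.4746 × 10^5
x = 8.4746 × 10^5 / 42343 = 20.0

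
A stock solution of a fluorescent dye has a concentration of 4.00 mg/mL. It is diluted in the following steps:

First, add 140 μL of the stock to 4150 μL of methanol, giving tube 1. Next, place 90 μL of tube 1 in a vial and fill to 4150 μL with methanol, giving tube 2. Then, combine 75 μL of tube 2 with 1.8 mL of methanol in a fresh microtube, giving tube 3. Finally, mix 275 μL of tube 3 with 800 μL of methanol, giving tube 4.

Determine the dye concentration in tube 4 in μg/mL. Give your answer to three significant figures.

0.0290 μg/mL

Step 1: 140 μL + 4150 μL = 4290 μL total → factor 4290/140 = 30.643
Step 2: 90 μL brought to 4150 μL → factor 4150/90 = 46.111
Step 3: 75 μL + 1.8 mL = 1875 μL total → factor 1875/75 = 25
Step 4: 275 μL + 800 μL = 1075 μL total → factor 1075/275 = 3.9091
Overall dilution factor = 30.643 × 46.111 × 25 × 3.9091 = 1.3809 × 10^5
Final = 4.00 mg/mL / 1.3809 × 10^5 = 2.897 × 10^-5 mg/mL = 0.0290 μg/mL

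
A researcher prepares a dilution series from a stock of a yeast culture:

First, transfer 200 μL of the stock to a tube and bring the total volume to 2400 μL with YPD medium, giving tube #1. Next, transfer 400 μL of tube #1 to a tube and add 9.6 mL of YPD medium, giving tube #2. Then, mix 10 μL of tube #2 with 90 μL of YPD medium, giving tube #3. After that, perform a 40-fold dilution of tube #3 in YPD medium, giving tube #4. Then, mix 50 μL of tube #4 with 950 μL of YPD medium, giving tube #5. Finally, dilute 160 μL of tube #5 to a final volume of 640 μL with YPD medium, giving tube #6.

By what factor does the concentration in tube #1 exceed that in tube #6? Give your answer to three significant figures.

Step 1: 200 μL brought to 2400 μL → factor 2400/200 = 12
Step 2: 400 μL + 9.6 mL = 10000 μL total → factor 10000/400 = 25
Step 3: 10 μL + 90 μL = 100 μL total → factor 100/10 = 10
Step 4: 40-fold → factor 40
Step 5: 50 μL + 950 μL = 1000 μL total → factor 1000/50 = 20
Step 6: 160 μL brought to 640 μL → factor 640/160 = 4
Dilution factor to tube #1 = 12; to tube #6 = 9.6 × 10^6
[tube #1]/[tube #6] = (factor to tube #6)/(factor to tube #1) = 9.6 × 10^6/12 = 8.00 × 10^5

8.00 × 10^5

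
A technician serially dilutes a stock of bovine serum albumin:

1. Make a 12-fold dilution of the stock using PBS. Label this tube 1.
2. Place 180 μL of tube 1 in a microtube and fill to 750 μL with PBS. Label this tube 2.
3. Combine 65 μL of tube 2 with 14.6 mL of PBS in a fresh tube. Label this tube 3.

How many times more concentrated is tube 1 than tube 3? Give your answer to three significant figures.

Step 1: 12-fold → factor 12
Step 2: 180 μL brought to 750 μL → factor 750/180 = 4.1667
Step 3: 65 μL + 14.6 mL = 14665 μL total → factor 14665/65 = 225.62
Dilution factor to tube 1 = 12; to tube 3 = 11281
[tube 1]/[tube 3] = (factor to tube 3)/(factor to tube 1) = 11281/12 = 940

940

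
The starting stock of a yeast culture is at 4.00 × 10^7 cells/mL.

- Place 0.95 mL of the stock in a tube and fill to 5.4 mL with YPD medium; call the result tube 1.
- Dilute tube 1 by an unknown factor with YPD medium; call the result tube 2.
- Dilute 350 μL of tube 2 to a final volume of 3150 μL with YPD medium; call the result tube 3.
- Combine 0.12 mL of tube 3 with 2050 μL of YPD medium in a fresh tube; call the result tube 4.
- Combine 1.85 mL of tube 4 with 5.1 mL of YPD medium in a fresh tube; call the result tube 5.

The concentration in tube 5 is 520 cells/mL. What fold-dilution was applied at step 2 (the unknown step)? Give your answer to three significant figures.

22.1-fold

Step 1: 0.95 mL brought to 5.4 mL → factor 5.4/0.95 = 5.6842
Step 2: unknown factor x
Step 3: 350 μL brought to 3150 μL → factor 3150/350 = 9
Step 4: 0.12 mL + 2050 μL = 2.17 mL total → factor 2.17/0.12 = 18.083
Step 5: 1.85 mL + 5.1 mL = 6.95 mL total → factor 6.95/1.85 = 3.7568
Product of known-step factors = 3475.4
Overall factor = 4.00 × 10^7 cells/mL / (520 cells/mL) = 76923
x = 76923 / 3475.4 = 22.1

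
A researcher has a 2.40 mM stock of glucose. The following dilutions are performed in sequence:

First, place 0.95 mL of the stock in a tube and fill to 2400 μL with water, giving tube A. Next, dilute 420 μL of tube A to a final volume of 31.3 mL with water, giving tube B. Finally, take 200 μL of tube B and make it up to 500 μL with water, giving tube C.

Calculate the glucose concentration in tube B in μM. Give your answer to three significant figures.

12.7 μM

Step 1: 0.95 mL brought to 2400 μL → factor 2.4/0.95 = 2.5263
Step 2: 420 μL brought to 31.3 mL → factor 31300/420 = 74.524
Dilution factor through tube B = 2.5263 × 74.524 = 188.27
[tube B] = 2.40 mM / 188.27 = 0.01275 mM = 12.7 μM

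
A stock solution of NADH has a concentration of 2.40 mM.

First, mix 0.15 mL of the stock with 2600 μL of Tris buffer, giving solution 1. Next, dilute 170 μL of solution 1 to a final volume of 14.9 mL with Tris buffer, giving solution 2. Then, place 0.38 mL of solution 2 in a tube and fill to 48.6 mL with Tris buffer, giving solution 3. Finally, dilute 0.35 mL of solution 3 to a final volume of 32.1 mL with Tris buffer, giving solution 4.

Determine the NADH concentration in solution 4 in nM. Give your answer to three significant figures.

0.127 nM

Step 1: 0.15 mL + 2600 μL = 2.75 mL total → factor 2.75/0.15 = 18.333
Step 2: 170 μL brought to 14.9 mL → factor 14900/170 = 87.647
Step 3: 0.38 mL brought to 48.6 mL → factor 48.6/0.38 = 127.89
Step 4: 0.35 mL brought to 32.1 mL → factor 32.1/0.35 = 91.714
Overall dilution factor = 18.333 × 87.647 × 127.89 × 91.714 = 1.8848 × 10^7
Final = 2.40 mM / 1.8848 × 10^7 = 1.273 × 10^-7 mM = 0.127 nM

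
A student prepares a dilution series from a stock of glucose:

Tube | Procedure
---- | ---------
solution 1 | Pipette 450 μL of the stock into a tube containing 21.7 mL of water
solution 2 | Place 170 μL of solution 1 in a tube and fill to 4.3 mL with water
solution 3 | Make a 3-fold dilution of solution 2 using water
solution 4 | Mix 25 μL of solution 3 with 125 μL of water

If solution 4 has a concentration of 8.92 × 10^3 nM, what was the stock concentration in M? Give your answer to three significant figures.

Step 1: 450 μL + 21.7 mL = 22150 μL total → factor 22150/450 = 49.222
Step 2: 170 μL brought to 4.3 mL → factor 4300/170 = 25.294
Step 3: 3-fold → factor 3
Step 4: 25 μL + 125 μL = 150 μL total → factor 150/25 = 6
Overall dilution factor = 49.222 × 25.294 × 3 × 6 = 22411
Stock = 8.92 × 10^3 nM × 22411 = 1.999 × 10^8 nM = 0.200 M

0.200 M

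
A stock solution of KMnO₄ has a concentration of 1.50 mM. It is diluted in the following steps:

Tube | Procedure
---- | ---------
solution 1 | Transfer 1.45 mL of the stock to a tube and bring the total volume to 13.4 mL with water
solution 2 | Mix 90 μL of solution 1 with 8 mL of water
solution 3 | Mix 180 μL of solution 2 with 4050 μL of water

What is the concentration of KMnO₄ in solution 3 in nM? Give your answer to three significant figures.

Step 1: 1.45 mL brought to 13.4 mL → factor 13.4/1.45 = 9.2414
Step 2: 90 μL + 8 mL = 8090 μL total → factor 8090/90 = 89.889
Step 3: 180 μL + 4050 μL = 4230 μL total → factor 4230/180 = 23.5
Overall dilution factor = 9.2414 × 89.889 × 23.5 = 19521
Final = 1.50 mM / 19521 = 7.684 × 10^-5 mM = 76.8 nM

76.8 nM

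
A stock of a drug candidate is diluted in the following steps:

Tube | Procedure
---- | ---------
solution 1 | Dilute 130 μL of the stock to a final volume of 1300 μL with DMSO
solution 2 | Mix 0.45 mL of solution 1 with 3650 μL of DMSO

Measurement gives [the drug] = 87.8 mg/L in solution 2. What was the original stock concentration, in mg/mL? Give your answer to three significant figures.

8.00 mg/mL

Step 1: 130 μL brought to 1300 μL → factor 1300/130 = 10
Step 2: 0.45 mL + 3650 μL = 4.1 mL total → factor 4.1/0.45 = 9.1111
Overall dilution factor = 10 × 9.1111 = 91.111
Stock = 87.8 mg/L × 91.111 = 8000 mg/L = 8.00 mg/mL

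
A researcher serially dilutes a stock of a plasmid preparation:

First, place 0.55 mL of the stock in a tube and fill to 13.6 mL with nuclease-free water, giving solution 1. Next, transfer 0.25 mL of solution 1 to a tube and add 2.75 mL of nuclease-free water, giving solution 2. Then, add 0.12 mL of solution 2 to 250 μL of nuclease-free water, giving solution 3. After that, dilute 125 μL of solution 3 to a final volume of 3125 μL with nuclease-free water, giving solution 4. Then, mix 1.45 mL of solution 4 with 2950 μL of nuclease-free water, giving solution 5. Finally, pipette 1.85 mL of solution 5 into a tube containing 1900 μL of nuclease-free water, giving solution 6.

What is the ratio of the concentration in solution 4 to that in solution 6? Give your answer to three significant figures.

6.15

Step 1: 0.55 mL brought to 13.6 mL → factor 13.6/0.55 = 24.727
Step 2: 0.25 mL + 2.75 mL = 3 mL total → factor 3/0.25 = 12
Step 3: 0.12 mL + 250 μL = 0.37 mL total → factor 0.37/0.12 = 3.0833
Step 4: 125 μL brought to 3125 μL → factor 3125/125 = 25
Step 5: 1.45 mL + 2950 μL = 4.4 mL total → factor 4.4/1.45 = 3.0345
Step 6: 1.85 mL + 1900 μL = 3.75 mL total → factor 3.75/1.85 = 2.027
Dilution factor to solution 4 = 22873; to solution 6 = 1.4069 × 10^5
[solution 4]/[solution 6] = (factor to solution 6)/(factor to solution 4) = 1.4069 × 10^5/22873 = 6.15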